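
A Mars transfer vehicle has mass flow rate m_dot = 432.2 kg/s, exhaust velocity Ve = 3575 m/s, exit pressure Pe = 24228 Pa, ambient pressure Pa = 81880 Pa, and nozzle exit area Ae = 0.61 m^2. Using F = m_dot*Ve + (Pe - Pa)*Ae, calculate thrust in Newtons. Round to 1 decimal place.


Step 1: Momentum thrust = m_dot * Ve = 432.2 * 3575 = 1545115.0 N
Step 2: Pressure thrust = (Pe - Pa) * Ae = (24228 - 81880) * 0.61 = -35167.72 N
Step 3: Total thrust F = 1545115.0 + -35167.72 = 1509947.3 N

1509947.3


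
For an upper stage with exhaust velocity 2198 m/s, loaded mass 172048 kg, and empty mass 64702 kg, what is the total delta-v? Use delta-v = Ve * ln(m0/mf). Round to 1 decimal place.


Step 1: Mass ratio m0/mf = 172048 / 64702 = 2.659083
Step 2: ln(2.659083) = 0.977981
Step 3: delta-v = 2198 * 0.977981 = 2149.6 m/s

2149.6


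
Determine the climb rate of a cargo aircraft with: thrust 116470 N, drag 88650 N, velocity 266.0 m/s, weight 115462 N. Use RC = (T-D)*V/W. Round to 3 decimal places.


Step 1: Excess thrust = T - D = 116470 - 88650 = 27820 N
Step 2: Excess power = 27820 * 266.0 = 7400120.0 W
Step 3: RC = 7400120.0 / 115462 = 64.091 m/s

64.091


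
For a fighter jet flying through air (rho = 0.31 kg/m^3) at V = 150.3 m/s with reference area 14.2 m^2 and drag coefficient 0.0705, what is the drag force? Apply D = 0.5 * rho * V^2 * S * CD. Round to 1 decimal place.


Step 1: Dynamic pressure q = 0.5 * 0.31 * 150.3^2 = 3501.464 Pa
Step 2: Drag D = q * S * CD = 3501.464 * 14.2 * 0.0705
Step 3: D = 3505.3 N

3505.3


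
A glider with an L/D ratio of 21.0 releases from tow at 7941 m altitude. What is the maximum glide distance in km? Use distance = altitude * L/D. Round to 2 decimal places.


Step 1: Glide distance = altitude * L/D = 7941 * 21.0 = 166761.0 m
Step 2: Convert to km: 166761.0 / 1000 = 166.76 km

166.76


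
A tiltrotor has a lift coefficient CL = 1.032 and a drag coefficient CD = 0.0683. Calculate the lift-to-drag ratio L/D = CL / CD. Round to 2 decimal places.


Step 1: L/D = CL / CD = 1.032 / 0.0683
Step 2: L/D = 15.11

15.11


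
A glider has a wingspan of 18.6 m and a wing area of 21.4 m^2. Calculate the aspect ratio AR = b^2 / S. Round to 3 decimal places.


Step 1: b^2 = 18.6^2 = 345.96
Step 2: AR = 345.96 / 21.4 = 16.166

16.166


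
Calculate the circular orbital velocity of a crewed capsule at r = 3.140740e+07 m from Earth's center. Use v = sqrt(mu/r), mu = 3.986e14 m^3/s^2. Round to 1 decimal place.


Step 1: mu / r = 3.986e14 / 3.140740e+07 = 12691276.5781
Step 2: v = sqrt(12691276.5781) = 3562.5 m/s

3562.5


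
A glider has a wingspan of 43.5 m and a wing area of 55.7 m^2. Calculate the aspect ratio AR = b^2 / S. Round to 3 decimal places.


Step 1: b^2 = 43.5^2 = 1892.25
Step 2: AR = 1892.25 / 55.7 = 33.972

33.972


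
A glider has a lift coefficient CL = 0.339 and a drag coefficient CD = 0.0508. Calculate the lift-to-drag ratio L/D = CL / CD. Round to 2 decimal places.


Step 1: L/D = CL / CD = 0.339 / 0.0508
Step 2: L/D = 6.67

6.67


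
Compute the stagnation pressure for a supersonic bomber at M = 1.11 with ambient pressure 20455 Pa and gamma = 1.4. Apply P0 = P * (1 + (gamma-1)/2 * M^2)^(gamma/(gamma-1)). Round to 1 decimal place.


Step 1: (gamma-1)/2 * M^2 = 0.2 * 1.2321 = 0.24642
Step 2: 1 + 0.24642 = 1.24642
Step 3: Exponent gamma/(gamma-1) = 3.5
Step 4: P0 = 20455 * 1.24642^3.5 = 44220.6 Pa

44220.6


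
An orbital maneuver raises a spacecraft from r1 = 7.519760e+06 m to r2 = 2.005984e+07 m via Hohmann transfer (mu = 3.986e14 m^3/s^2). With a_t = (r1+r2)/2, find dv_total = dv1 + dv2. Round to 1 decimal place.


Step 1: Transfer semi-major axis a_t = (7.519760e+06 + 2.005984e+07) / 2 = 1.378980e+07 m
Step 2: v1 (circular at r1) = sqrt(mu/r1) = 7280.59 m/s
Step 3: v_t1 = sqrt(mu*(2/r1 - 1/a_t)) = 8781.15 m/s
Step 4: dv1 = |8781.15 - 7280.59| = 1500.56 m/s
Step 5: v2 (circular at r2) = 4457.64 m/s, v_t2 = 3291.76 m/s
Step 6: dv2 = |4457.64 - 3291.76| = 1165.88 m/s
Step 7: Total delta-v = 1500.56 + 1165.88 = 2666.4 m/s

2666.4


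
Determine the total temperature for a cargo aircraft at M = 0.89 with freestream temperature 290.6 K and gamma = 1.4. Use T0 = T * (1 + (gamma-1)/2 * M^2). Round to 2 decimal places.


Step 1: (gamma-1)/2 = 0.2
Step 2: M^2 = 0.7921
Step 3: 1 + 0.2 * 0.7921 = 1.15842
Step 4: T0 = 290.6 * 1.15842 = 336.64 K

336.64


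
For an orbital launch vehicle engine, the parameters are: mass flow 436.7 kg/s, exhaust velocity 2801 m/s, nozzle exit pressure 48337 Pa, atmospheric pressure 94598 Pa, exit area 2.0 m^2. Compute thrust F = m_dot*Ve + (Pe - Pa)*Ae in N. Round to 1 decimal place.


Step 1: Momentum thrust = m_dot * Ve = 436.7 * 2801 = 1223196.7 N
Step 2: Pressure thrust = (Pe - Pa) * Ae = (48337 - 94598) * 2.0 = -92522.0 N
Step 3: Total thrust F = 1223196.7 + -92522.0 = 1130674.7 N

1130674.7


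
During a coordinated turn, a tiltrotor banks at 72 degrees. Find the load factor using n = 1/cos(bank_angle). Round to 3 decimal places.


Step 1: Convert 72 degrees to radians = 1.256637
Step 2: cos(72 deg) = 0.309017
Step 3: n = 1 / 0.309017 = 3.236

3.236


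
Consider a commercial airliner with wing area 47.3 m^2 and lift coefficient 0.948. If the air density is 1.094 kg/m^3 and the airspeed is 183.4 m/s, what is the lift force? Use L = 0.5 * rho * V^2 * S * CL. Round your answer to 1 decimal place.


Step 1: Calculate dynamic pressure q = 0.5 * 1.094 * 183.4^2 = 0.5 * 1.094 * 33635.56 = 18398.6513 Pa
Step 2: Multiply by wing area and lift coefficient: L = 18398.6513 * 47.3 * 0.948
Step 3: L = 870256.2074 * 0.948 = 825002.9 N

825002.9


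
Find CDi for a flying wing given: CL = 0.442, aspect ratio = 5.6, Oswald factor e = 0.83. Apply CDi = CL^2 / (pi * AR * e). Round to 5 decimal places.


Step 1: CL^2 = 0.442^2 = 0.195364
Step 2: pi * AR * e = 3.14159 * 5.6 * 0.83 = 14.602123
Step 3: CDi = 0.195364 / 14.602123 = 0.01338

0.01338


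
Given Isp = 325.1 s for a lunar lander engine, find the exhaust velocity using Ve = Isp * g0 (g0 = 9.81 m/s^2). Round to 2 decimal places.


Step 1: Ve = Isp * g0 = 325.1 * 9.81
Step 2: Ve = 3189.23 m/s

3189.23


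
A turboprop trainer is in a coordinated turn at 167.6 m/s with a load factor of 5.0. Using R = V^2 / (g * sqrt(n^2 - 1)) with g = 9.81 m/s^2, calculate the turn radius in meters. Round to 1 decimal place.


Step 1: V^2 = 167.6^2 = 28089.76
Step 2: n^2 - 1 = 5.0^2 - 1 = 24.0
Step 3: sqrt(24.0) = 4.898979
Step 4: R = 28089.76 / (9.81 * 4.898979) = 584.5 m

584.5


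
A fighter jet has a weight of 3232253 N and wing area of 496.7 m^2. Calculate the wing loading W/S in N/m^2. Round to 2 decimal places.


Step 1: Wing loading = W / S = 3232253 / 496.7
Step 2: Wing loading = 6507.46 N/m^2

6507.46


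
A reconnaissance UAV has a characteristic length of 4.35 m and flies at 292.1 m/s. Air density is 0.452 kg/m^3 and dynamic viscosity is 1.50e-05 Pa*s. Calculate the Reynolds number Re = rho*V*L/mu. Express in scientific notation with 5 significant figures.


Step 1: Numerator = rho * V * L = 0.452 * 292.1 * 4.35 = 574.32702
Step 2: Re = 574.32702 / 1.50e-05
Step 3: Re = 3.8288e+07

3.8288e+07


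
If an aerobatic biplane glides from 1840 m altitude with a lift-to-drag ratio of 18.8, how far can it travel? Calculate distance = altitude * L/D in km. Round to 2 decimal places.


Step 1: Glide distance = altitude * L/D = 1840 * 18.8 = 34592.0 m
Step 2: Convert to km: 34592.0 / 1000 = 34.59 km

34.59


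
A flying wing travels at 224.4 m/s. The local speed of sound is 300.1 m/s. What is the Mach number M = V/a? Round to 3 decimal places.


Step 1: M = V / a = 224.4 / 300.1
Step 2: M = 0.748

0.748


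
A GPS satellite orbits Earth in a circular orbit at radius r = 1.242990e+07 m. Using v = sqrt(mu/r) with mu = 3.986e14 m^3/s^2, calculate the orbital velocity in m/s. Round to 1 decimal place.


Step 1: mu / r = 3.986e14 / 1.242990e+07 = 32067836.4267
Step 2: v = sqrt(32067836.4267) = 5662.8 m/s

5662.8


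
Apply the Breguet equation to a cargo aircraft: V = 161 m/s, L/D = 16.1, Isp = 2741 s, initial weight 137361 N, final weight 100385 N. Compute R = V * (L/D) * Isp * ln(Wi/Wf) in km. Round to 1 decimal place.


Step 1: Coefficient = V * (L/D) * Isp = 161 * 16.1 * 2741 = 7104946.1 m
Step 2: Wi/Wf = 137361 / 100385 = 1.368342
Step 3: ln(1.368342) = 0.3136
Step 4: R = 7104946.1 * 0.3136 = 2228109.0 m = 2228.1 km

2228.1


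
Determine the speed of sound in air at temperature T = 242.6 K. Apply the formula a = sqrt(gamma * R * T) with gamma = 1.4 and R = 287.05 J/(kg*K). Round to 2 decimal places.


Step 1: gamma * R * T = 1.4 * 287.05 * 242.6 = 97493.662
Step 2: a = sqrt(97493.662) = 312.24 m/s

312.24


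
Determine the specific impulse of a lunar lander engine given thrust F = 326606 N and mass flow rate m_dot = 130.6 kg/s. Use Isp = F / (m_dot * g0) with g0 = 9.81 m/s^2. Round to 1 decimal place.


Step 1: m_dot * g0 = 130.6 * 9.81 = 1281.19
Step 2: Isp = 326606 / 1281.19 = 254.9 s

254.9


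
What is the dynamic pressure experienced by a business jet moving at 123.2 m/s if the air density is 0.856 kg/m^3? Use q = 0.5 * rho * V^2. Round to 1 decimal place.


Step 1: V^2 = 123.2^2 = 15178.24
Step 2: q = 0.5 * 0.856 * 15178.24
Step 3: q = 6496.3 Pa

6496.3


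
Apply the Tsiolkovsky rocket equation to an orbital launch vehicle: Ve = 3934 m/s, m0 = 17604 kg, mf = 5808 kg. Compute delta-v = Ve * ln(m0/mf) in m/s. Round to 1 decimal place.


Step 1: Mass ratio m0/mf = 17604 / 5808 = 3.030992
Step 2: ln(3.030992) = 1.10889
Step 3: delta-v = 3934 * 1.10889 = 4362.4 m/s

4362.4


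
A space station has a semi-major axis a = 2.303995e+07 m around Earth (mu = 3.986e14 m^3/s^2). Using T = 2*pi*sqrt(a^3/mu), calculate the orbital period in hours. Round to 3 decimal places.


Step 1: a^3 / mu = 1.223051e+22 / 3.986e14 = 3.068367e+07
Step 2: sqrt(3.068367e+07) = 5539.2842 s
Step 3: T = 2*pi * 5539.2842 = 34804.35 s
Step 4: T in hours = 34804.35 / 3600 = 9.668 hours

9.668


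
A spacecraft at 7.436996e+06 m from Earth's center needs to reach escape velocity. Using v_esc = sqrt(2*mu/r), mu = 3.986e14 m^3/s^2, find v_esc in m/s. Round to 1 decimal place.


Step 1: 2*mu/r = 2 * 3.986e14 / 7.436996e+06 = 107193818.5794
Step 2: v_esc = sqrt(107193818.5794) = 10353.4 m/s

10353.4


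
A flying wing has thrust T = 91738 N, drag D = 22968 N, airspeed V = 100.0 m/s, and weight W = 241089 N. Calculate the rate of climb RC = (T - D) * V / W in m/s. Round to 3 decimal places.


Step 1: Excess thrust = T - D = 91738 - 22968 = 68770 N
Step 2: Excess power = 68770 * 100.0 = 6877000.0 W
Step 3: RC = 6877000.0 / 241089 = 28.525 m/s

28.525


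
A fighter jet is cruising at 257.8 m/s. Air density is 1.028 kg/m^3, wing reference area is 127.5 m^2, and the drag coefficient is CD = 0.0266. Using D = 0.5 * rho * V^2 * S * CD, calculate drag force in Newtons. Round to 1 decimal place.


Step 1: Dynamic pressure q = 0.5 * 1.028 * 257.8^2 = 34160.8718 Pa
Step 2: Drag D = q * S * CD = 34160.8718 * 127.5 * 0.0266
Step 3: D = 115856.6 N

115856.6


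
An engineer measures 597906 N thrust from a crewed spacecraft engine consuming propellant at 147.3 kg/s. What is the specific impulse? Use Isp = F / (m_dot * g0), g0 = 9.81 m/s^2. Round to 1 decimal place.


Step 1: m_dot * g0 = 147.3 * 9.81 = 1445.01
Step 2: Isp = 597906 / 1445.01 = 413.8 s

413.8


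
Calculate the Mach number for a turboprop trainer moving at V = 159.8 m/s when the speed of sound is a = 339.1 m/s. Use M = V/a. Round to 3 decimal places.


Step 1: M = V / a = 159.8 / 339.1
Step 2: M = 0.471

0.471


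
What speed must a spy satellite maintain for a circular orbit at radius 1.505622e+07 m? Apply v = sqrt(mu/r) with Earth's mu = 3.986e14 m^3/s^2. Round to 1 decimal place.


Step 1: mu / r = 3.986e14 / 1.505622e+07 = 26474108.3751
Step 2: v = sqrt(26474108.3751) = 5145.3 m/s

5145.3


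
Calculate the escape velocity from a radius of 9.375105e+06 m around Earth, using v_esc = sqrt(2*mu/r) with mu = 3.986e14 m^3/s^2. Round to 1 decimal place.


Step 1: 2*mu/r = 2 * 3.986e14 / 9.375105e+06 = 85033714.2891
Step 2: v_esc = sqrt(85033714.2891) = 9221.4 m/s

9221.4


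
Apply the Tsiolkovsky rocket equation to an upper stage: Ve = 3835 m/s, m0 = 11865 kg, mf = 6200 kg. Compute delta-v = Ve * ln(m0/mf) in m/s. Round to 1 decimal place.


Step 1: Mass ratio m0/mf = 11865 / 6200 = 1.91371
Step 2: ln(1.91371) = 0.649044
Step 3: delta-v = 3835 * 0.649044 = 2489.1 m/s

2489.1


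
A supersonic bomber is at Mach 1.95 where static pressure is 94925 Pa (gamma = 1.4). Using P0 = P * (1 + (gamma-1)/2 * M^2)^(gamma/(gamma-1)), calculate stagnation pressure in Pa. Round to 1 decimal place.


Step 1: (gamma-1)/2 * M^2 = 0.2 * 3.8025 = 0.7605
Step 2: 1 + 0.7605 = 1.7605
Step 3: Exponent gamma/(gamma-1) = 3.5
Step 4: P0 = 94925 * 1.7605^3.5 = 687237.3 Pa

687237.3


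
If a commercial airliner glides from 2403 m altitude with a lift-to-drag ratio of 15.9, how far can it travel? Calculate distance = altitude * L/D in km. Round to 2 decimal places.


Step 1: Glide distance = altitude * L/D = 2403 * 15.9 = 38207.7 m
Step 2: Convert to km: 38207.7 / 1000 = 38.21 km

38.21


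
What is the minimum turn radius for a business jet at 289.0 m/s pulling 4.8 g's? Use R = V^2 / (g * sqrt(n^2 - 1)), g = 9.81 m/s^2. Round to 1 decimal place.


Step 1: V^2 = 289.0^2 = 83521.0
Step 2: n^2 - 1 = 4.8^2 - 1 = 22.04
Step 3: sqrt(22.04) = 4.694678
Step 4: R = 83521.0 / (9.81 * 4.694678) = 1813.5 m

1813.5


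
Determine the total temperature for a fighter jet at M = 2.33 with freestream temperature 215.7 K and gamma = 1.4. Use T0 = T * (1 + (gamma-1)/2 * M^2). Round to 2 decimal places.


Step 1: (gamma-1)/2 = 0.2
Step 2: M^2 = 5.4289
Step 3: 1 + 0.2 * 5.4289 = 2.08578
Step 4: T0 = 215.7 * 2.08578 = 449.90 K

449.90


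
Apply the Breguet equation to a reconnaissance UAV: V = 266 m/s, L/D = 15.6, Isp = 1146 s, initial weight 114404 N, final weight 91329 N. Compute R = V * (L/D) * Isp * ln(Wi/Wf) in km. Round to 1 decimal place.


Step 1: Coefficient = V * (L/D) * Isp = 266 * 15.6 * 1146 = 4755441.6 m
Step 2: Wi/Wf = 114404 / 91329 = 1.252658
Step 3: ln(1.252658) = 0.225268
Step 4: R = 4755441.6 * 0.225268 = 1071247.3 m = 1071.2 km

1071.2


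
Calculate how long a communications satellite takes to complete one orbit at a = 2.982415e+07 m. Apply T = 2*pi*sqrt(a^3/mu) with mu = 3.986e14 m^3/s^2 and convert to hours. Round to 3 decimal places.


Step 1: a^3 / mu = 2.652798e+22 / 3.986e14 = 6.655289e+07
Step 2: sqrt(6.655289e+07) = 8157.9956 s
Step 3: T = 2*pi * 8157.9956 = 51258.2 s
Step 4: T in hours = 51258.2 / 3600 = 14.238 hours

14.238


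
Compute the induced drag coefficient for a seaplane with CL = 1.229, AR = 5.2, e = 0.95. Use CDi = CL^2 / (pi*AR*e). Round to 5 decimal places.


Step 1: CL^2 = 1.229^2 = 1.510441
Step 2: pi * AR * e = 3.14159 * 5.2 * 0.95 = 15.519468
Step 3: CDi = 1.510441 / 15.519468 = 0.09733

0.09733


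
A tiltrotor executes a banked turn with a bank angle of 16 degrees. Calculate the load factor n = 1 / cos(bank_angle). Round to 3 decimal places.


Step 1: Convert 16 degrees to radians = 0.279253
Step 2: cos(16 deg) = 0.961262
Step 3: n = 1 / 0.961262 = 1.040

1.040


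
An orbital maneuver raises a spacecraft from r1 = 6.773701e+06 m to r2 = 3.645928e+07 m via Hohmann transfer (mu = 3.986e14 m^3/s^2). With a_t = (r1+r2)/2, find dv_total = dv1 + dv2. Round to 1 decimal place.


Step 1: Transfer semi-major axis a_t = (6.773701e+06 + 3.645928e+07) / 2 = 2.161649e+07 m
Step 2: v1 (circular at r1) = sqrt(mu/r1) = 7671.06 m/s
Step 3: v_t1 = sqrt(mu*(2/r1 - 1/a_t)) = 9962.47 m/s
Step 4: dv1 = |9962.47 - 7671.06| = 2291.41 m/s
Step 5: v2 (circular at r2) = 3306.47 m/s, v_t2 = 1850.91 m/s
Step 6: dv2 = |3306.47 - 1850.91| = 1455.56 m/s
Step 7: Total delta-v = 2291.41 + 1455.56 = 3747.0 m/s

3747.0


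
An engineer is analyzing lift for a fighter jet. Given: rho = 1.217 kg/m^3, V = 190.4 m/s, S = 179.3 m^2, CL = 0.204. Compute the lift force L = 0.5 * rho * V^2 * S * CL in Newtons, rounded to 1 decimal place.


Step 1: Calculate dynamic pressure q = 0.5 * 1.217 * 190.4^2 = 0.5 * 1.217 * 36252.16 = 22059.4394 Pa
Step 2: Multiply by wing area and lift coefficient: L = 22059.4394 * 179.3 * 0.204
Step 3: L = 3955257.4772 * 0.204 = 806872.5 N

806872.5


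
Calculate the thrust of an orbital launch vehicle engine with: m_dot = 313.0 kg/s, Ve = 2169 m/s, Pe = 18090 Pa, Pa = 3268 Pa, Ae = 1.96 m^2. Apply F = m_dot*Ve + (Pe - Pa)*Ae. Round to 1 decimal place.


Step 1: Momentum thrust = m_dot * Ve = 313.0 * 2169 = 678897.0 N
Step 2: Pressure thrust = (Pe - Pa) * Ae = (18090 - 3268) * 1.96 = 29051.12 N
Step 3: Total thrust F = 678897.0 + 29051.12 = 707948.1 N

707948.1


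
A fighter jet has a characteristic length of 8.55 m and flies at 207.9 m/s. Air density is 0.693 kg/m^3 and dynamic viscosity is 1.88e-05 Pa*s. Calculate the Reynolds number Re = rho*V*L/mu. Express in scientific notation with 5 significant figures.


Step 1: Numerator = rho * V * L = 0.693 * 207.9 * 8.55 = 1231.838685
Step 2: Re = 1231.838685 / 1.88e-05
Step 3: Re = 6.5523e+07

6.5523e+07


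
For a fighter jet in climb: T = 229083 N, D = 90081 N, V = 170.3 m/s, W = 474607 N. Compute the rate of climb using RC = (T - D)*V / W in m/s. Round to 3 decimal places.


Step 1: Excess thrust = T - D = 229083 - 90081 = 139002 N
Step 2: Excess power = 139002 * 170.3 = 23672040.6 W
Step 3: RC = 23672040.6 / 474607 = 49.877 m/s

49.877


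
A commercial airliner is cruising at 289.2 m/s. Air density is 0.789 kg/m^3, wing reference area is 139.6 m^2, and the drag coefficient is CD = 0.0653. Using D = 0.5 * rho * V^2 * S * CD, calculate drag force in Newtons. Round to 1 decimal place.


Step 1: Dynamic pressure q = 0.5 * 0.789 * 289.2^2 = 32994.6545 Pa
Step 2: Drag D = q * S * CD = 32994.6545 * 139.6 * 0.0653
Step 3: D = 300775.3 N

300775.3


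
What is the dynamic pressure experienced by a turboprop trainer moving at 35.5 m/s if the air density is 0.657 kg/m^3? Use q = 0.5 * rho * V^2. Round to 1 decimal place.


Step 1: V^2 = 35.5^2 = 1260.25
Step 2: q = 0.5 * 0.657 * 1260.25
Step 3: q = 414.0 Pa

414.0


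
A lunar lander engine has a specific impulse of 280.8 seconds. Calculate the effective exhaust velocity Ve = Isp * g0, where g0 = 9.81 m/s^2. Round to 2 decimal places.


Step 1: Ve = Isp * g0 = 280.8 * 9.81
Step 2: Ve = 2754.65 m/s

2754.65


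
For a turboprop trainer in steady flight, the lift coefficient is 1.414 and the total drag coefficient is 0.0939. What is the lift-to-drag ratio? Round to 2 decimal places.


Step 1: L/D = CL / CD = 1.414 / 0.0939
Step 2: L/D = 15.06

15.06


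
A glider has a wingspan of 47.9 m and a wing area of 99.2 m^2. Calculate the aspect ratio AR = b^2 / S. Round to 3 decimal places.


Step 1: b^2 = 47.9^2 = 2294.41
Step 2: AR = 2294.41 / 99.2 = 23.129

23.129


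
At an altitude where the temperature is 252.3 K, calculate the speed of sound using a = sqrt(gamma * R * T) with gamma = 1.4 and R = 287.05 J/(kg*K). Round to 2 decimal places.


Step 1: gamma * R * T = 1.4 * 287.05 * 252.3 = 101391.801
Step 2: a = sqrt(101391.801) = 318.42 m/s

318.42


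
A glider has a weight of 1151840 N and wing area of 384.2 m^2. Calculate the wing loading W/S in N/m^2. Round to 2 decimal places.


Step 1: Wing loading = W / S = 1151840 / 384.2
Step 2: Wing loading = 2998.02 N/m^2

2998.02


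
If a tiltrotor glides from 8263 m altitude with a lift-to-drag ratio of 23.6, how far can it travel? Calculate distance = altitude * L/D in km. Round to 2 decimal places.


Step 1: Glide distance = altitude * L/D = 8263 * 23.6 = 195006.8 m
Step 2: Convert to km: 195006.8 / 1000 = 195.01 km

195.01


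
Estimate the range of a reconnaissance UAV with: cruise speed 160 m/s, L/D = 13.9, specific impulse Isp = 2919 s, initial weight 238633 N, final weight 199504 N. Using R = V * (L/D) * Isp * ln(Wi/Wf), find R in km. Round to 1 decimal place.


Step 1: Coefficient = V * (L/D) * Isp = 160 * 13.9 * 2919 = 6491856.0 m
Step 2: Wi/Wf = 238633 / 199504 = 1.196131
Step 3: ln(1.196131) = 0.179093
Step 4: R = 6491856.0 * 0.179093 = 1162642.9 m = 1162.6 km

1162.6


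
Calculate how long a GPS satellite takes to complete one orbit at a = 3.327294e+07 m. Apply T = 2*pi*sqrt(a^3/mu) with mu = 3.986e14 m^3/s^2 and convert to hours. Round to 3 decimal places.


Step 1: a^3 / mu = 3.683609e+22 / 3.986e14 = 9.241367e+07
Step 2: sqrt(9.241367e+07) = 9613.2031 s
Step 3: T = 2*pi * 9613.2031 = 60401.54 s
Step 4: T in hours = 60401.54 / 3600 = 16.778 hours

16.778


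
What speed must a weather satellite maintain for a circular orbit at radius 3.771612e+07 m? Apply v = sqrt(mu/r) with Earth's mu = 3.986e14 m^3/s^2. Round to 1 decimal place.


Step 1: mu / r = 3.986e14 / 3.771612e+07 = 10568425.3842
Step 2: v = sqrt(10568425.3842) = 3250.9 m/s

3250.9


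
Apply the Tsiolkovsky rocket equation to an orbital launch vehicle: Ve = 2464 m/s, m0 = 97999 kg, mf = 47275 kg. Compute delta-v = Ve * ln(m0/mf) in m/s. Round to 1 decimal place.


Step 1: Mass ratio m0/mf = 97999 / 47275 = 2.072956
Step 2: ln(2.072956) = 0.728976
Step 3: delta-v = 2464 * 0.728976 = 1796.2 m/s

1796.2


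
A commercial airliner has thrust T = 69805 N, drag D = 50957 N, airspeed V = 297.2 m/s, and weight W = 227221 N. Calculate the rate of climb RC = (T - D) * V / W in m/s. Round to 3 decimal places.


Step 1: Excess thrust = T - D = 69805 - 50957 = 18848 N
Step 2: Excess power = 18848 * 297.2 = 5601625.6 W
Step 3: RC = 5601625.6 / 227221 = 24.653 m/s

24.653


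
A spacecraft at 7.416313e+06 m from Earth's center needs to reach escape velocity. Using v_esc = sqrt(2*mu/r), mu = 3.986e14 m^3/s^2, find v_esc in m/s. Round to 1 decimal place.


Step 1: 2*mu/r = 2 * 3.986e14 / 7.416313e+06 = 107492766.2843
Step 2: v_esc = sqrt(107492766.2843) = 10367.9 m/s

10367.9


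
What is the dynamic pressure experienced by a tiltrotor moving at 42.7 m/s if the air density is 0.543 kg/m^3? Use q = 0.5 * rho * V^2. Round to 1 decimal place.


Step 1: V^2 = 42.7^2 = 1823.29
Step 2: q = 0.5 * 0.543 * 1823.29
Step 3: q = 495.0 Pa

495.0


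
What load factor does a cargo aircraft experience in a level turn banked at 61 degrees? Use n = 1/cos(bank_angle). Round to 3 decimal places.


Step 1: Convert 61 degrees to radians = 1.064651
Step 2: cos(61 deg) = 0.48481
Step 3: n = 1 / 0.48481 = 2.063

2.063


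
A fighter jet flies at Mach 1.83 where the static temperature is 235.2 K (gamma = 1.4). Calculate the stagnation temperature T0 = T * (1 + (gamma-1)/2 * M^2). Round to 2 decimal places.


Step 1: (gamma-1)/2 = 0.2
Step 2: M^2 = 3.3489
Step 3: 1 + 0.2 * 3.3489 = 1.66978
Step 4: T0 = 235.2 * 1.66978 = 392.73 K

392.73


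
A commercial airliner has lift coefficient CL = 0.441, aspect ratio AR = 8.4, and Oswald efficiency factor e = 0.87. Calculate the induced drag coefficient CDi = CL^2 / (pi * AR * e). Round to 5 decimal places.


Step 1: CL^2 = 0.441^2 = 0.194481
Step 2: pi * AR * e = 3.14159 * 8.4 * 0.87 = 22.958759
Step 3: CDi = 0.194481 / 22.958759 = 0.00847

0.00847


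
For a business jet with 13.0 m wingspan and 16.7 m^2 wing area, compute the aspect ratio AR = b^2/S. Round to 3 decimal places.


Step 1: b^2 = 13.0^2 = 169.0
Step 2: AR = 169.0 / 16.7 = 10.120

10.120


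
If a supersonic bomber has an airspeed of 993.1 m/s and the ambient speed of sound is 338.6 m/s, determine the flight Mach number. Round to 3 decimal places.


Step 1: M = V / a = 993.1 / 338.6
Step 2: M = 2.933

2.933


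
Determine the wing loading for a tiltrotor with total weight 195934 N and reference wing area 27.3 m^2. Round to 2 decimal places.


Step 1: Wing loading = W / S = 195934 / 27.3
Step 2: Wing loading = 7177.07 N/m^2

7177.07


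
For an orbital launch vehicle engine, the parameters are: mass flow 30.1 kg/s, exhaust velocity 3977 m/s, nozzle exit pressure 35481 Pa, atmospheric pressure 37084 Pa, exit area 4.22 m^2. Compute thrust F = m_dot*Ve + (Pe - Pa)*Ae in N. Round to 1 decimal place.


Step 1: Momentum thrust = m_dot * Ve = 30.1 * 3977 = 119707.7 N
Step 2: Pressure thrust = (Pe - Pa) * Ae = (35481 - 37084) * 4.22 = -6764.66 N
Step 3: Total thrust F = 119707.7 + -6764.66 = 112943.0 N

112943.0


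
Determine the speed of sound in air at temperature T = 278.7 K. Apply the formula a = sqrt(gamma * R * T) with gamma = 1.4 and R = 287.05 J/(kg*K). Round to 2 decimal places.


Step 1: gamma * R * T = 1.4 * 287.05 * 278.7 = 112001.169
Step 2: a = sqrt(112001.169) = 334.67 m/s

334.67


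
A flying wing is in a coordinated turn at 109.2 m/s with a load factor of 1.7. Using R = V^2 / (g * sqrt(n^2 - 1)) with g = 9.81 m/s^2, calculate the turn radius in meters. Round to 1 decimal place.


Step 1: V^2 = 109.2^2 = 11924.64
Step 2: n^2 - 1 = 1.7^2 - 1 = 1.89
Step 3: sqrt(1.89) = 1.374773
Step 4: R = 11924.64 / (9.81 * 1.374773) = 884.2 m

884.2


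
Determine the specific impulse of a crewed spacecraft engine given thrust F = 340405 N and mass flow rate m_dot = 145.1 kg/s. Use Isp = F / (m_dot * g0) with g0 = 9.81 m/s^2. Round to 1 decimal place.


Step 1: m_dot * g0 = 145.1 * 9.81 = 1423.43
Step 2: Isp = 340405 / 1423.43 = 239.1 s

239.1


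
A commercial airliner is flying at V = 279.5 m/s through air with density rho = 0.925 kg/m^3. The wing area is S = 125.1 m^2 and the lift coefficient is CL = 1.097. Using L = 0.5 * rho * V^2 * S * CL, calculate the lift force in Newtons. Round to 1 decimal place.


Step 1: Calculate dynamic pressure q = 0.5 * 0.925 * 279.5^2 = 0.5 * 0.925 * 78120.25 = 36130.6156 Pa
Step 2: Multiply by wing area and lift coefficient: L = 36130.6156 * 125.1 * 1.097
Step 3: L = 4519940.0147 * 1.097 = 4958374.2 N

4958374.2


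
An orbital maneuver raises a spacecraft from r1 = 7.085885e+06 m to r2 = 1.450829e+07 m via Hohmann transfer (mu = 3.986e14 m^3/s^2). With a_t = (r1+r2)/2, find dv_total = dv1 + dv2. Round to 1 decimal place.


Step 1: Transfer semi-major axis a_t = (7.085885e+06 + 1.450829e+07) / 2 = 1.079709e+07 m
Step 2: v1 (circular at r1) = sqrt(mu/r1) = 7500.18 m/s
Step 3: v_t1 = sqrt(mu*(2/r1 - 1/a_t)) = 8694.14 m/s
Step 4: dv1 = |8694.14 - 7500.18| = 1193.96 m/s
Step 5: v2 (circular at r2) = 5241.56 m/s, v_t2 = 4246.24 m/s
Step 6: dv2 = |5241.56 - 4246.24| = 995.32 m/s
Step 7: Total delta-v = 1193.96 + 995.32 = 2189.3 m/s

2189.3


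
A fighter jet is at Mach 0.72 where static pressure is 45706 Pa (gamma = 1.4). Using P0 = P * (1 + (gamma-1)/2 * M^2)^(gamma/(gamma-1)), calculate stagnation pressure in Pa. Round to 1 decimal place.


Step 1: (gamma-1)/2 * M^2 = 0.2 * 0.5184 = 0.10368
Step 2: 1 + 0.10368 = 1.10368
Step 3: Exponent gamma/(gamma-1) = 3.5
Step 4: P0 = 45706 * 1.10368^3.5 = 64554.2 Pa

64554.2


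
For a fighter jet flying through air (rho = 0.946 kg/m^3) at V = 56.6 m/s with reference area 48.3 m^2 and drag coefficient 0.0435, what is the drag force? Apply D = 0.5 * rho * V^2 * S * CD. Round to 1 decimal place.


Step 1: Dynamic pressure q = 0.5 * 0.946 * 56.6^2 = 1515.2839 Pa
Step 2: Drag D = q * S * CD = 1515.2839 * 48.3 * 0.0435
Step 3: D = 3183.7 N

3183.7


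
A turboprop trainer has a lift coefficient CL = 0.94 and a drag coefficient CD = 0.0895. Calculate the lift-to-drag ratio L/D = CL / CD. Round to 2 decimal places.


Step 1: L/D = CL / CD = 0.94 / 0.0895
Step 2: L/D = 10.50

10.50


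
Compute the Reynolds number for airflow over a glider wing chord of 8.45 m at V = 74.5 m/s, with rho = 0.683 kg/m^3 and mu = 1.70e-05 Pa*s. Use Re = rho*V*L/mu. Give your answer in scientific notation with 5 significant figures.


Step 1: Numerator = rho * V * L = 0.683 * 74.5 * 8.45 = 429.965575
Step 2: Re = 429.965575 / 1.70e-05
Step 3: Re = 2.5292e+07

2.5292e+07


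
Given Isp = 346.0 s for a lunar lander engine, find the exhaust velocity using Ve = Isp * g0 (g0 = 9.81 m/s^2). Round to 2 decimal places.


Step 1: Ve = Isp * g0 = 346.0 * 9.81
Step 2: Ve = 3394.26 m/s

3394.26


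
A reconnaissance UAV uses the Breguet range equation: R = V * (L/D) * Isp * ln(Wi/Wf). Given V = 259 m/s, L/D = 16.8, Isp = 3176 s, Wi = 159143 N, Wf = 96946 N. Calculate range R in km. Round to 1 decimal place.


Step 1: Coefficient = V * (L/D) * Isp = 259 * 16.8 * 3176 = 13819411.2 m
Step 2: Wi/Wf = 159143 / 96946 = 1.641563
Step 3: ln(1.641563) = 0.495649
Step 4: R = 13819411.2 * 0.495649 = 6849578.0 m = 6849.6 km

6849.6


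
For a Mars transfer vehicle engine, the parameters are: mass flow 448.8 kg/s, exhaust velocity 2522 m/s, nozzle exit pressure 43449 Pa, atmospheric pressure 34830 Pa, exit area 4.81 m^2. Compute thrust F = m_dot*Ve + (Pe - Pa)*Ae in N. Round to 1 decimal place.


Step 1: Momentum thrust = m_dot * Ve = 448.8 * 2522 = 1131873.6 N
Step 2: Pressure thrust = (Pe - Pa) * Ae = (43449 - 34830) * 4.81 = 41457.39 N
Step 3: Total thrust F = 1131873.6 + 41457.39 = 1173331.0 N

1173331.0


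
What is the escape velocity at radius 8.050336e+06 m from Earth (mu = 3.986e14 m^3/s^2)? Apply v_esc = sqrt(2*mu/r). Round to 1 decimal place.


Step 1: 2*mu/r = 2 * 3.986e14 / 8.050336e+06 = 99026922.603
Step 2: v_esc = sqrt(99026922.603) = 9951.2 m/s

9951.2


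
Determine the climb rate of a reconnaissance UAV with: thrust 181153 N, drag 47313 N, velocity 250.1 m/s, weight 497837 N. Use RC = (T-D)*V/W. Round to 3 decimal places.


Step 1: Excess thrust = T - D = 181153 - 47313 = 133840 N
Step 2: Excess power = 133840 * 250.1 = 33473384.0 W
Step 3: RC = 33473384.0 / 497837 = 67.238 m/s

67.238


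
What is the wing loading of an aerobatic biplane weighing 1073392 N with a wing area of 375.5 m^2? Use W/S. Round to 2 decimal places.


Step 1: Wing loading = W / S = 1073392 / 375.5
Step 2: Wing loading = 2858.57 N/m^2

2858.57


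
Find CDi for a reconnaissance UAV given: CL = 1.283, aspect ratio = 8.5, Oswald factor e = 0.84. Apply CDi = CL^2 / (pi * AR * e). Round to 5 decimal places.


Step 1: CL^2 = 1.283^2 = 1.646089
Step 2: pi * AR * e = 3.14159 * 8.5 * 0.84 = 22.430972
Step 3: CDi = 1.646089 / 22.430972 = 0.07338

0.07338


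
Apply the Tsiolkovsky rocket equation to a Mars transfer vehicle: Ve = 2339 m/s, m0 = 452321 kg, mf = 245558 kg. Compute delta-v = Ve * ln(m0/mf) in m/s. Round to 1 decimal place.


Step 1: Mass ratio m0/mf = 452321 / 245558 = 1.842013
Step 2: ln(1.842013) = 0.610859
Step 3: delta-v = 2339 * 0.610859 = 1428.8 m/s

1428.8


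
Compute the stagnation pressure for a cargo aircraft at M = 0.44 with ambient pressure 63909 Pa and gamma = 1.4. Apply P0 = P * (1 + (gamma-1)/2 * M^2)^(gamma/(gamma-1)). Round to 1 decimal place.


Step 1: (gamma-1)/2 * M^2 = 0.2 * 0.1936 = 0.03872
Step 2: 1 + 0.03872 = 1.03872
Step 3: Exponent gamma/(gamma-1) = 3.5
Step 4: P0 = 63909 * 1.03872^3.5 = 72997.3 Pa

72997.3


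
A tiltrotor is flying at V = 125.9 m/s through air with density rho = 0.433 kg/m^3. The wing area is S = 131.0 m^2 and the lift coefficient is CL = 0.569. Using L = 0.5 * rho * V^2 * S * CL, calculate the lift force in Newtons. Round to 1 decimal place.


Step 1: Calculate dynamic pressure q = 0.5 * 0.433 * 125.9^2 = 0.5 * 0.433 * 15850.81 = 3431.7004 Pa
Step 2: Multiply by wing area and lift coefficient: L = 3431.7004 * 131.0 * 0.569
Step 3: L = 449552.7478 * 0.569 = 255795.5 N

255795.5


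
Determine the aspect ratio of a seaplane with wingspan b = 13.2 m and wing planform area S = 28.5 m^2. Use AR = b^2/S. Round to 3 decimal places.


Step 1: b^2 = 13.2^2 = 174.24
Step 2: AR = 174.24 / 28.5 = 6.114

6.114


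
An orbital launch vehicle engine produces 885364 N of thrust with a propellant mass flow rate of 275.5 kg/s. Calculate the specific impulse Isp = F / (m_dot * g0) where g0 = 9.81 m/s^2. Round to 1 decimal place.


Step 1: m_dot * g0 = 275.5 * 9.81 = 2702.66
Step 2: Isp = 885364 / 2702.66 = 327.6 s

327.6


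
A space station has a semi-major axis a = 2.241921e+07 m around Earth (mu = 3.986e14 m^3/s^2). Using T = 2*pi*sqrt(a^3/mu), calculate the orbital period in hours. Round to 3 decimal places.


Step 1: a^3 / mu = 1.126837e+22 / 3.986e14 = 2.826986e+07
Step 2: sqrt(2.826986e+07) = 5316.9406 s
Step 3: T = 2*pi * 5316.9406 = 33407.32 s
Step 4: T in hours = 33407.32 / 3600 = 9.280 hours

9.280


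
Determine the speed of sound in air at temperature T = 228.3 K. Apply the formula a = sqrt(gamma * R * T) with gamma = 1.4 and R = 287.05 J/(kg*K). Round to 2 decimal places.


Step 1: gamma * R * T = 1.4 * 287.05 * 228.3 = 91746.921
Step 2: a = sqrt(91746.921) = 302.90 m/s

302.90


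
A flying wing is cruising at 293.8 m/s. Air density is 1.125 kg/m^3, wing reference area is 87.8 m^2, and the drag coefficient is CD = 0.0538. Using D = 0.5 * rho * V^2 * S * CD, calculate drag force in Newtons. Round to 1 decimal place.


Step 1: Dynamic pressure q = 0.5 * 1.125 * 293.8^2 = 48554.1225 Pa
Step 2: Drag D = q * S * CD = 48554.1225 * 87.8 * 0.0538
Step 3: D = 229352.2 N

229352.2


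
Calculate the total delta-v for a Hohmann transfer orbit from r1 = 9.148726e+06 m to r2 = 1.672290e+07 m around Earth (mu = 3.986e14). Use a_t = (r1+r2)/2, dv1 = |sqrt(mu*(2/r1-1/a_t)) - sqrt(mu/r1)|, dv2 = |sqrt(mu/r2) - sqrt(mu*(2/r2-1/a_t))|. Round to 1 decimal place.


Step 1: Transfer semi-major axis a_t = (9.148726e+06 + 1.672290e+07) / 2 = 1.293581e+07 m
Step 2: v1 (circular at r1) = sqrt(mu/r1) = 6600.67 m/s
Step 3: v_t1 = sqrt(mu*(2/r1 - 1/a_t)) = 7504.94 m/s
Step 4: dv1 = |7504.94 - 6600.67| = 904.27 m/s
Step 5: v2 (circular at r2) = 4882.17 m/s, v_t2 = 4105.79 m/s
Step 6: dv2 = |4882.17 - 4105.79| = 776.38 m/s
Step 7: Total delta-v = 904.27 + 776.38 = 1680.6 m/s

1680.6


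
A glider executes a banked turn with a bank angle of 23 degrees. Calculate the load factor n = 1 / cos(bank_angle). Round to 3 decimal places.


Step 1: Convert 23 degrees to radians = 0.401426
Step 2: cos(23 deg) = 0.920505
Step 3: n = 1 / 0.920505 = 1.086

1.086


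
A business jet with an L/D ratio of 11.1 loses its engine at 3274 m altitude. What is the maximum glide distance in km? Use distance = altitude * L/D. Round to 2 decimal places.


Step 1: Glide distance = altitude * L/D = 3274 * 11.1 = 36341.4 m
Step 2: Convert to km: 36341.4 / 1000 = 36.34 km

36.34


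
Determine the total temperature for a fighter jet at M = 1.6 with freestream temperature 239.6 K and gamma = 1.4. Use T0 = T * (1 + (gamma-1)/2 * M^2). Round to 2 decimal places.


Step 1: (gamma-1)/2 = 0.2
Step 2: M^2 = 2.56
Step 3: 1 + 0.2 * 2.56 = 1.512
Step 4: T0 = 239.6 * 1.512 = 362.28 K

362.28


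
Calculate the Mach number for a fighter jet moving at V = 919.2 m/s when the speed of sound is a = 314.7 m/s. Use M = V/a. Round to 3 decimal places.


Step 1: M = V / a = 919.2 / 314.7
Step 2: M = 2.921

2.921


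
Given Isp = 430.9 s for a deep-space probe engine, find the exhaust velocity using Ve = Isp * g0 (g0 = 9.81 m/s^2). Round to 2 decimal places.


Step 1: Ve = Isp * g0 = 430.9 * 9.81
Step 2: Ve = 4227.13 m/s

4227.13


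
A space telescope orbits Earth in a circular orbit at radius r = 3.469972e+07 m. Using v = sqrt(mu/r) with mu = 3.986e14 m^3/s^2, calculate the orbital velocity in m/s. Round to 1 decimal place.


Step 1: mu / r = 3.986e14 / 3.469972e+07 = 11487124.3918
Step 2: v = sqrt(11487124.3918) = 3389.3 m/s

3389.3


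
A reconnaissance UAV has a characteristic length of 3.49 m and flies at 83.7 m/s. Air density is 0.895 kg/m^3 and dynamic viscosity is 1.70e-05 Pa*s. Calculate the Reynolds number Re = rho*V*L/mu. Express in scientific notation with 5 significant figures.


Step 1: Numerator = rho * V * L = 0.895 * 83.7 * 3.49 = 261.441135
Step 2: Re = 261.441135 / 1.70e-05
Step 3: Re = 1.5379e+07

1.5379e+07


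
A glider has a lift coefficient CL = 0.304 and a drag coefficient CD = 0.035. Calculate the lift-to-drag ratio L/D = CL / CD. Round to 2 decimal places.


Step 1: L/D = CL / CD = 0.304 / 0.035
Step 2: L/D = 8.69

8.69


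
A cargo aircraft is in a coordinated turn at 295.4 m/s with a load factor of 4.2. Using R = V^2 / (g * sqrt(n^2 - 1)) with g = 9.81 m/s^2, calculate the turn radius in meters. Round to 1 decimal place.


Step 1: V^2 = 295.4^2 = 87261.16
Step 2: n^2 - 1 = 4.2^2 - 1 = 16.64
Step 3: sqrt(16.64) = 4.079216
Step 4: R = 87261.16 / (9.81 * 4.079216) = 2180.6 m

2180.6


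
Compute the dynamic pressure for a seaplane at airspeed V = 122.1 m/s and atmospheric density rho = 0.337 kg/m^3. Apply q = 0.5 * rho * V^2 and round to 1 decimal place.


Step 1: V^2 = 122.1^2 = 14908.41
Step 2: q = 0.5 * 0.337 * 14908.41
Step 3: q = 2512.1 Pa

2512.1


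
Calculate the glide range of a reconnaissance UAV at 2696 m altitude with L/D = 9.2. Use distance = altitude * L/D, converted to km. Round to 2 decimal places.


Step 1: Glide distance = altitude * L/D = 2696 * 9.2 = 24803.2 m
Step 2: Convert to km: 24803.2 / 1000 = 24.80 km

24.80


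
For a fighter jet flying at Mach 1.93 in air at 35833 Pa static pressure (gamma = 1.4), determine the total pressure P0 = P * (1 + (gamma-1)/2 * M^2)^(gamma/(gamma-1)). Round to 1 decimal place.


Step 1: (gamma-1)/2 * M^2 = 0.2 * 3.7249 = 0.74498
Step 2: 1 + 0.74498 = 1.74498
Step 3: Exponent gamma/(gamma-1) = 3.5
Step 4: P0 = 35833 * 1.74498^3.5 = 251506.8 Pa

251506.8


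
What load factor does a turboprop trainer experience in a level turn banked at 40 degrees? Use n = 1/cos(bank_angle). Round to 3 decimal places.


Step 1: Convert 40 degrees to radians = 0.698132
Step 2: cos(40 deg) = 0.766044
Step 3: n = 1 / 0.766044 = 1.305

1.305


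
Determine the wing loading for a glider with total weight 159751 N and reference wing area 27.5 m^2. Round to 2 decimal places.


Step 1: Wing loading = W / S = 159751 / 27.5
Step 2: Wing loading = 5809.13 N/m^2

5809.13


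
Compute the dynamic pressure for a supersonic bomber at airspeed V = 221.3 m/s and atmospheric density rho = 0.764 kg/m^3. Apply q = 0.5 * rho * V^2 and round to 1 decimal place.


Step 1: V^2 = 221.3^2 = 48973.69
Step 2: q = 0.5 * 0.764 * 48973.69
Step 3: q = 18707.9 Pa

18707.9


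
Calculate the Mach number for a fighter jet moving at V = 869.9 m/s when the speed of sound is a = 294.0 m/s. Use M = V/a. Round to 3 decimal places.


Step 1: M = V / a = 869.9 / 294.0
Step 2: M = 2.959

2.959


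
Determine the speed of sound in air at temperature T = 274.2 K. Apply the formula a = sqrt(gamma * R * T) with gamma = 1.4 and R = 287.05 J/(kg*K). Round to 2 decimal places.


Step 1: gamma * R * T = 1.4 * 287.05 * 274.2 = 110192.754
Step 2: a = sqrt(110192.754) = 331.95 m/s

331.95


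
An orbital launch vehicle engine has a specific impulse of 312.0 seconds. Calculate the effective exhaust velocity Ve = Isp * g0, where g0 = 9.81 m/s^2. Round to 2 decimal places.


Step 1: Ve = Isp * g0 = 312.0 * 9.81
Step 2: Ve = 3060.72 m/s

3060.72


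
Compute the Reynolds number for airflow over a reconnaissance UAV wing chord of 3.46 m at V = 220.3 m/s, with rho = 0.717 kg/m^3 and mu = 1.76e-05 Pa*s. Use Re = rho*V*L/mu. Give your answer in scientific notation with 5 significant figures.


Step 1: Numerator = rho * V * L = 0.717 * 220.3 * 3.46 = 546.524646
Step 2: Re = 546.524646 / 1.76e-05
Step 3: Re = 3.1053e+07

3.1053e+07


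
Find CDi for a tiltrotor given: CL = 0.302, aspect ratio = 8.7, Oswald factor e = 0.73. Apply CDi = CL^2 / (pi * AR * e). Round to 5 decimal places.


Step 1: CL^2 = 0.302^2 = 0.091204
Step 2: pi * AR * e = 3.14159 * 8.7 * 0.73 = 19.952255
Step 3: CDi = 0.091204 / 19.952255 = 0.00457

0.00457


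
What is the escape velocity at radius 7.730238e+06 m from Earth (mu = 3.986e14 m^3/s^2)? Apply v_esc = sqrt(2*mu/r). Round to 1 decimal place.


Step 1: 2*mu/r = 2 * 3.986e14 / 7.730238e+06 = 103127484.5613
Step 2: v_esc = sqrt(103127484.5613) = 10155.2 m/s

10155.2
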